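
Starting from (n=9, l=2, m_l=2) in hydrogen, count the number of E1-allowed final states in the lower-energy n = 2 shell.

1

E1 requires Δl = ±1, so l_f ∈ {1, 3}; with 0 ≤ l_f ≤ n_f−1 = 1, the allowed l_f values are {1}.
For l_f = 1: m_f ∈ {m_i−1, m_i, m_i+1} ∩ [−1, 1] = {1} → 1 state.
Total: 1.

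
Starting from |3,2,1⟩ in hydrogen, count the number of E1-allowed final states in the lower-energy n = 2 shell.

2

E1 requires Δl = ±1, so l_f ∈ {1, 3}; with 0 ≤ l_f ≤ n_f−1 = 1, the allowed l_f values are {1}.
For l_f = 1: m_f ∈ {m_i−1, m_i, m_i+1} ∩ [−1, 1] = {0, 1} → 2 states.
Total: 2.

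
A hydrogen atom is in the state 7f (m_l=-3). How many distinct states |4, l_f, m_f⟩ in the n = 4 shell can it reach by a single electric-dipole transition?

E1 requires Δl = ±1, so l_f ∈ {2, 4}; with 0 ≤ l_f ≤ n_f−1 = 3, the allowed l_f values are {2}.
For l_f = 2: m_f ∈ {m_i−1, m_i, m_i+1} ∩ [−2, 2] = {-2} → 1 state.
Total: 1.

1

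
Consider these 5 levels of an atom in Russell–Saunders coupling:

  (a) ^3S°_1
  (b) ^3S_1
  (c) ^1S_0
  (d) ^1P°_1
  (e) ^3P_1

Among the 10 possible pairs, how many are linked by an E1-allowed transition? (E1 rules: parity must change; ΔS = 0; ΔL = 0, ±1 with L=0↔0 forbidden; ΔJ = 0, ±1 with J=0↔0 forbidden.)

2

(a)–(b): forbidden (ΔL).
(a)–(c): forbidden (ΔS, ΔL).
(a)–(d): forbidden (parity, ΔS).
(a)–(e): allowed.
(b)–(c): forbidden (parity, ΔS, ΔL).
(b)–(d): forbidden (ΔS).
(b)–(e): forbidden (parity).
(c)–(d): allowed.
(c)–(e): forbidden (parity, ΔS).
(d)–(e): forbidden (ΔS).
Allowed pairs: 2 of 10.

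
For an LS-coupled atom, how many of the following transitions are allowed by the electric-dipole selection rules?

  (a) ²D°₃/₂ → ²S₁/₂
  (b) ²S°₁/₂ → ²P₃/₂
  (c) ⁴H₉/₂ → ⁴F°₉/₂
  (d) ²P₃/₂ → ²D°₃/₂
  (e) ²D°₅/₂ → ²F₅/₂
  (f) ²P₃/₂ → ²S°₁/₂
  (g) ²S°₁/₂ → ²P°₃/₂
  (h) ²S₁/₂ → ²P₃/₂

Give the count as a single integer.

(a) forbidden (ΔL fails)
(b) allowed
(c) forbidden (ΔL fails)
(d) allowed
(e) allowed
(f) allowed
(g) forbidden (parity fails)
(h) forbidden (parity fails)
Total allowed: 4 of 8.

4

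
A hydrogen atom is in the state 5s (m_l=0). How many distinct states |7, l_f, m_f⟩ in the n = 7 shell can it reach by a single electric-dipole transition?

3

E1 requires Δl = ±1, so l_f ∈ {-1, 1}; with 0 ≤ l_f ≤ n_f−1 = 6, the allowed l_f values are {1}.
For l_f = 1: m_f ∈ {m_i−1, m_i, m_i+1} ∩ [−1, 1] = {-1, 0, 1} → 3 states.
Total: 3.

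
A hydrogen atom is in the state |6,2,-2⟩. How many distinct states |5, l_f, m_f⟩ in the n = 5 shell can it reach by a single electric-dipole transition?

4

E1 requires Δl = ±1, so l_f ∈ {1, 3}; with 0 ≤ l_f ≤ n_f−1 = 4, the allowed l_f values are {1, 3}.
For l_f = 1: m_f ∈ {m_i−1, m_i, m_i+1} ∩ [−1, 1] = {-1} → 1 state.
For l_f = 3: m_f ∈ {m_i−1, m_i, m_i+1} ∩ [−3, 3] = {-3, -2, -1} → 3 states.
Total: 4.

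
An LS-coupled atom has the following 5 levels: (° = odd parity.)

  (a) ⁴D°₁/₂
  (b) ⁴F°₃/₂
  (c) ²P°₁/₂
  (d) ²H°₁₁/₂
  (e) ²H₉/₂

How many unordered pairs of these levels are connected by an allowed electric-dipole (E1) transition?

1

(a)–(b): forbidden (parity).
(a)–(c): forbidden (parity, ΔS).
(a)–(d): forbidden (parity, ΔS, ΔL, ΔJ).
(a)–(e): forbidden (ΔS, ΔL, ΔJ).
(b)–(c): forbidden (parity, ΔS, ΔL).
(b)–(d): forbidden (parity, ΔS, ΔL, ΔJ).
(b)–(e): forbidden (ΔS, ΔL, ΔJ).
(c)–(d): forbidden (parity, ΔL, ΔJ).
(c)–(e): forbidden (ΔL, ΔJ).
(d)–(e): allowed.
Allowed pairs: 1 of 10.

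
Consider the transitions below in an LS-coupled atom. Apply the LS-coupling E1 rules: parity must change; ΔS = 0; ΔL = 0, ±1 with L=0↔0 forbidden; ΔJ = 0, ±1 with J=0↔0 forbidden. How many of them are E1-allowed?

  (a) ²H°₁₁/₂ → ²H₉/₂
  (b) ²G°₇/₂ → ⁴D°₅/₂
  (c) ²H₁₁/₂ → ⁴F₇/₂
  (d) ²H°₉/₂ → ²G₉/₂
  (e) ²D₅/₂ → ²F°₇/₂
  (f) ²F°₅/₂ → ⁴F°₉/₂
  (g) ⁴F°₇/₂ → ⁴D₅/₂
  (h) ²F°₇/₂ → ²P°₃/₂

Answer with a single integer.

(a) allowed
(b) forbidden (parity, ΔS, ΔL fail)
(c) forbidden (parity, ΔS, ΔL, ΔJ fail)
(d) allowed
(e) allowed
(f) forbidden (parity, ΔS, ΔJ fail)
(g) allowed
(h) forbidden (parity, ΔL, ΔJ fail)
Total allowed: 4 of 8.

4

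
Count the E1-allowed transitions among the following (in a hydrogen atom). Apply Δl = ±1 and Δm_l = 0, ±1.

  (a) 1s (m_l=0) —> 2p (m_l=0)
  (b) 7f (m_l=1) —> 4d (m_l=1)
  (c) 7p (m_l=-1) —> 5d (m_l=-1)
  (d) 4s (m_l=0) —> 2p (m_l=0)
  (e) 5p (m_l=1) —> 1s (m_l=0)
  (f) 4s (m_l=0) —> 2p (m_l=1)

6

(a) allowed
(b) allowed
(c) allowed
(d) allowed
(e) allowed
(f) allowed
Total allowed: 6 of 6.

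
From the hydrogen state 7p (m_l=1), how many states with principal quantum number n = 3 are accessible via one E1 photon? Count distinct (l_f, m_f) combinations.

E1 requires Δl = ±1, so l_f ∈ {0, 2}; with 0 ≤ l_f ≤ n_f−1 = 2, the allowed l_f values are {0, 2}.
For l_f = 0: m_f ∈ {m_i−1, m_i, m_i+1} ∩ [−0, 0] = {0} → 1 state.
For l_f = 2: m_f ∈ {m_i−1, m_i, m_i+1} ∩ [−2, 2] = {0, 1, 2} → 3 states.
Total: 4.

4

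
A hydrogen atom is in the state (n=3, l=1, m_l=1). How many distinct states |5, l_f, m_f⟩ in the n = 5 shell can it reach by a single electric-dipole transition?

E1 requires Δl = ±1, so l_f ∈ {0, 2}; with 0 ≤ l_f ≤ n_f−1 = 4, the allowed l_f values are {0, 2}.
For l_f = 0: m_f ∈ {m_i−1, m_i, m_i+1} ∩ [−0, 0] = {0} → 1 state.
For l_f = 2: m_f ∈ {m_i−1, m_i, m_i+1} ∩ [−2, 2] = {0, 1, 2} → 3 states.
Total: 4.

4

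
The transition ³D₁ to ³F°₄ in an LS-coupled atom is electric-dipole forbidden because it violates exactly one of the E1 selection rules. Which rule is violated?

Reading off the term symbols: S 1→1, L 2→3, J 1→4, parity even→odd.
Parity must change: even → odd — ✓.
ΔS = 0: S: 1 → 1 — ✓.
ΔL = 0, ±1 (not L=0↔0): L: 2 → 3, ΔL = +1 — ✓.
ΔJ = 0, ±1 (not J=0↔0): J: 1 → 4, ΔJ = +3 — ✗.

the ΔJ = 0, ±1 rule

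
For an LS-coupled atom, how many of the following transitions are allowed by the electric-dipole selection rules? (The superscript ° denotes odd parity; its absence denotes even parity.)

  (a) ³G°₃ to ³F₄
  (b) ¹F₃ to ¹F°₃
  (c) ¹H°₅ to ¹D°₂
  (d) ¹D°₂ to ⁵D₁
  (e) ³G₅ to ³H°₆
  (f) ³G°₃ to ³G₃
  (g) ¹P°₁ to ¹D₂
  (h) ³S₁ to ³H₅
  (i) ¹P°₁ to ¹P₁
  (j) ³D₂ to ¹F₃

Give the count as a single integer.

6

(a) allowed
(b) allowed
(c) forbidden (parity, ΔL, ΔJ fail)
(d) forbidden (ΔS fails)
(e) allowed
(f) allowed
(g) allowed
(h) forbidden (parity, ΔL, ΔJ fail)
(i) allowed
(j) forbidden (parity, ΔS fail)
Total allowed: 6 of 10.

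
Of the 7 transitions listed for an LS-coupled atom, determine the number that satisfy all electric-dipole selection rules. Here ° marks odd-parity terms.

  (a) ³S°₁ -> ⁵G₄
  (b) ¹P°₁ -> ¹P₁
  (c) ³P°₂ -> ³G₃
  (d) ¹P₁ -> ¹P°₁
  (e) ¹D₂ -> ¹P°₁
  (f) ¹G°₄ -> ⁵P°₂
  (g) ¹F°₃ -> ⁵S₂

(a) forbidden (ΔS, ΔL, ΔJ fail)
(b) allowed
(c) forbidden (ΔL fails)
(d) allowed
(e) allowed
(f) forbidden (parity, ΔS, ΔL, ΔJ fail)
(g) forbidden (ΔS, ΔL fail)
Total allowed: 3 of 7.

3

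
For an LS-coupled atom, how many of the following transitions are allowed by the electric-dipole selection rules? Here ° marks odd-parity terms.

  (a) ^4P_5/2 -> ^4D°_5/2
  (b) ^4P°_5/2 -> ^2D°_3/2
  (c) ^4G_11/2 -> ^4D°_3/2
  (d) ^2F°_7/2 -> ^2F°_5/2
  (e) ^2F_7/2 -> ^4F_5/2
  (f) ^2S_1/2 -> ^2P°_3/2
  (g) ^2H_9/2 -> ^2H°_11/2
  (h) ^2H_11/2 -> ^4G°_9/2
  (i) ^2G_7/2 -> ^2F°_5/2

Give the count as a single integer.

4

(a) allowed
(b) forbidden (parity, ΔS fail)
(c) forbidden (ΔL, ΔJ fail)
(d) forbidden (parity fails)
(e) forbidden (parity, ΔS fail)
(f) allowed
(g) allowed
(h) forbidden (ΔS fails)
(i) allowed
Total allowed: 4 of 9.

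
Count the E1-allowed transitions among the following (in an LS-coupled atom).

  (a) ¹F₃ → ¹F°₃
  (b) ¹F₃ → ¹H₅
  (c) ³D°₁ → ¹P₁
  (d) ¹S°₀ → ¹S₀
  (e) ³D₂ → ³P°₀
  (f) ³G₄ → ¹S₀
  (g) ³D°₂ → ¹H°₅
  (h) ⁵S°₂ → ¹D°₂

1

(a) allowed
(b) forbidden (parity, ΔL, ΔJ fail)
(c) forbidden (ΔS fails)
(d) forbidden (ΔL, ΔJ fail)
(e) forbidden (ΔJ fails)
(f) forbidden (parity, ΔS, ΔL, ΔJ fail)
(g) forbidden (parity, ΔS, ΔL, ΔJ fail)
(h) forbidden (parity, ΔS, ΔL fail)
Total allowed: 1 of 8.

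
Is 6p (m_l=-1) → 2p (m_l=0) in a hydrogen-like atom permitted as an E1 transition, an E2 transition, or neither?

E2

Δl = 1 − 1 = +0; l_i + l_f = 2.
Δm_l = +1.
E1 (Δl = ±1, |Δm_l| ≤ 1): not satisfied.
E2 (Δl = 0,±2, l_i+l_f ≥ 2, |Δm_l| ≤ 2): satisfied.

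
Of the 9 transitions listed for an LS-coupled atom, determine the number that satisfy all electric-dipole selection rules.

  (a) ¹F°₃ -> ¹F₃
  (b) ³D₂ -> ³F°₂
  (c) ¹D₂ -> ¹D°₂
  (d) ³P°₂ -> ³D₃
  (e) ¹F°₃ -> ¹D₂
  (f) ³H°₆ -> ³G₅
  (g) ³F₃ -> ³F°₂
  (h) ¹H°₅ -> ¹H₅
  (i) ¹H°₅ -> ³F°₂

(a) allowed
(b) allowed
(c) allowed
(d) allowed
(e) allowed
(f) allowed
(g) allowed
(h) allowed
(i) forbidden (parity, ΔS, ΔL, ΔJ fail)
Total allowed: 8 of 9.

8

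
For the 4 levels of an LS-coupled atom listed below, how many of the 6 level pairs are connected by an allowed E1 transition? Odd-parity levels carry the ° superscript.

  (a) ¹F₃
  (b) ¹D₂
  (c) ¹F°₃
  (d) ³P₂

(a)–(b): forbidden (parity).
(a)–(c): allowed.
(a)–(d): forbidden (parity, ΔS, ΔL).
(b)–(c): allowed.
(b)–(d): forbidden (parity, ΔS).
(c)–(d): forbidden (ΔS, ΔL).
Allowed pairs: 2 of 6.

2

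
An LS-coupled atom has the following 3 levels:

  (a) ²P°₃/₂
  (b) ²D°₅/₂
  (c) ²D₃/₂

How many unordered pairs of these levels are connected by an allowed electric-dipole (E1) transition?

(a)–(b): forbidden (parity).
(a)–(c): allowed.
(b)–(c): allowed.
Allowed pairs: 2 of 3.

2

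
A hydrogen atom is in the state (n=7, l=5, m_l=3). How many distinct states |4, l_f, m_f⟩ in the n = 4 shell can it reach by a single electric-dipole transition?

0

E1 requires l_f ∈ {4, 6}, but neither lies in [0, 3], so no final state is reachable.
Total: 0.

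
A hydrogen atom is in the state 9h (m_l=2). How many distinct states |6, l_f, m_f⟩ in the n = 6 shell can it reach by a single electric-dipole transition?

3

E1 requires Δl = ±1, so l_f ∈ {4, 6}; with 0 ≤ l_f ≤ n_f−1 = 5, the allowed l_f values are {4}.
For l_f = 4: m_f ∈ {m_i−1, m_i, m_i+1} ∩ [−4, 4] = {1, 2, 3} → 3 states.
Total: 3.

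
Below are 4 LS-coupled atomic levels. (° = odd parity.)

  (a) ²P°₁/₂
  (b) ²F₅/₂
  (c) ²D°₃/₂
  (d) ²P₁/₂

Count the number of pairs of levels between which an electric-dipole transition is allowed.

(a)–(b): forbidden (ΔL, ΔJ).
(a)–(c): forbidden (parity).
(a)–(d): allowed.
(b)–(c): allowed.
(b)–(d): forbidden (parity, ΔL, ΔJ).
(c)–(d): allowed.
Allowed pairs: 3 of 6.

3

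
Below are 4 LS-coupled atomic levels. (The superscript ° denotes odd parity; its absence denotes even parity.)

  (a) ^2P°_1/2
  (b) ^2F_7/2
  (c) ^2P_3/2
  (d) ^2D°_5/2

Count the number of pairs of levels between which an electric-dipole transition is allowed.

3

(a)–(b): forbidden (ΔL, ΔJ).
(a)–(c): allowed.
(a)–(d): forbidden (parity, ΔJ).
(b)–(c): forbidden (parity, ΔL, ΔJ).
(b)–(d): allowed.
(c)–(d): allowed.
Allowed pairs: 3 of 6.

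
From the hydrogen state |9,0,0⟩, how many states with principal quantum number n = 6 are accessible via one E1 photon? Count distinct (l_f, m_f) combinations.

E1 requires Δl = ±1, so l_f ∈ {-1, 1}; with 0 ≤ l_f ≤ n_f−1 = 5, the allowed l_f values are {1}.
For l_f = 1: m_f ∈ {m_i−1, m_i, m_i+1} ∩ [−1, 1] = {-1, 0, 1} → 3 states.
Total: 3.

3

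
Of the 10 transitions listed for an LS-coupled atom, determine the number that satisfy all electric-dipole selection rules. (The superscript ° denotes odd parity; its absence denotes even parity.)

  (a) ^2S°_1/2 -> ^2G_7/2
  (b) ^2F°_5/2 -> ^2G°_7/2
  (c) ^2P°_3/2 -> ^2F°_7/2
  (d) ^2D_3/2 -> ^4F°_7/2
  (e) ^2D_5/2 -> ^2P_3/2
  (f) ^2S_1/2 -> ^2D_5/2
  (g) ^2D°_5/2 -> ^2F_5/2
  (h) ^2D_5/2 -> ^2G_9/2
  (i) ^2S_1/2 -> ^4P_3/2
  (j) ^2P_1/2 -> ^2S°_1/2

(a) forbidden (ΔL, ΔJ fail)
(b) forbidden (parity fails)
(c) forbidden (parity, ΔL, ΔJ fail)
(d) forbidden (ΔS, ΔJ fail)
(e) forbidden (parity fails)
(f) forbidden (parity, ΔL, ΔJ fail)
(g) allowed
(h) forbidden (parity, ΔL, ΔJ fail)
(i) forbidden (parity, ΔS fail)
(j) allowed
Total allowed: 2 of 10.

2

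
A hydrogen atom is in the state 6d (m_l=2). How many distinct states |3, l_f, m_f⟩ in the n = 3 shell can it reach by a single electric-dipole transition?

E1 requires Δl = ±1, so l_f ∈ {1, 3}; with 0 ≤ l_f ≤ n_f−1 = 2, the allowed l_f values are {1}.
For l_f = 1: m_f ∈ {m_i−1, m_i, m_i+1} ∩ [−1, 1] = {1} → 1 state.
Total: 1.

1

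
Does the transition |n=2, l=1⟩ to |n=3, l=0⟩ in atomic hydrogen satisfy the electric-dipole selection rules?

allowed

l: 1 → 0 (Δl = -1). Δl = ±1 satisfied.
All E1 selection rules are satisfied.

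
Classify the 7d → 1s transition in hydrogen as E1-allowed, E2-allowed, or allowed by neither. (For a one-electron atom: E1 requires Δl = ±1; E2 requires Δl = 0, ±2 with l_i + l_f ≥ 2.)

E2

Δl = 0 − 2 = -2; l_i + l_f = 2.
E1 (Δl = ±1): not satisfied.
E2 (Δl = 0,±2, l_i+l_f ≥ 2): satisfied.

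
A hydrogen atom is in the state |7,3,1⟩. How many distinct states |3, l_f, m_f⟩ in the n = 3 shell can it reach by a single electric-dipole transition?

E1 requires Δl = ±1, so l_f ∈ {2, 4}; with 0 ≤ l_f ≤ n_f−1 = 2, the allowed l_f values are {2}.
For l_f = 2: m_f ∈ {m_i−1, m_i, m_i+1} ∩ [−2, 2] = {0, 1, 2} → 3 states.
Total: 3.

3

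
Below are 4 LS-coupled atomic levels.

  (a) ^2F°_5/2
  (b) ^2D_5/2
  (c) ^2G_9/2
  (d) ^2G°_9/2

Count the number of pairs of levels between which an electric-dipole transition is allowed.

(a)–(b): allowed.
(a)–(c): forbidden (ΔJ).
(a)–(d): forbidden (parity, ΔJ).
(b)–(c): forbidden (parity, ΔL, ΔJ).
(b)–(d): forbidden (ΔL, ΔJ).
(c)–(d): allowed.
Allowed pairs: 2 of 6.

2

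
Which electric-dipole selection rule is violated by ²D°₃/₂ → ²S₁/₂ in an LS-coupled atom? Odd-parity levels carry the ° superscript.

ΔL = 0, ±1 (not L=0↔0): L: 2 → 0, ΔL = -2 — ✗.
ΔJ = 0, ±1 (not J=0↔0): J: 3/2 → 1/2, ΔJ = -1 — ✓.
Parity must change: odd → even — ✓.
ΔS = 0: S: 1/2 → 1/2 — ✓.

the ΔL = 0, ±1 rule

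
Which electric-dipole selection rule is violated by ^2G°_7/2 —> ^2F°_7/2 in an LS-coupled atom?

parity

ΔL = 0, ±1 (not L=0↔0): L: 4 → 3, ΔL = -1 — ✓.
Parity must change: odd → odd — ✗.
ΔS = 0: S: 1/2 → 1/2 — ✓.
ΔJ = 0, ±1 (not J=0↔0): J: 7/2 → 7/2, ΔJ = +0 — ✓.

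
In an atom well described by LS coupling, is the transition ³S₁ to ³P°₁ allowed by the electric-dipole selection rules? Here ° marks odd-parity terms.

allowed

Parity must change: even → odd — ok.
ΔS = 0: S: 1 → 1 — ok.
ΔL = 0, ±1 (not L=0↔0): L: 0 → 1, ΔL = +1 — ok.
ΔJ = 0, ±1 (not J=0↔0): J: 1 → 1, ΔJ = +0 — ok.
All four E1 rules are satisfied.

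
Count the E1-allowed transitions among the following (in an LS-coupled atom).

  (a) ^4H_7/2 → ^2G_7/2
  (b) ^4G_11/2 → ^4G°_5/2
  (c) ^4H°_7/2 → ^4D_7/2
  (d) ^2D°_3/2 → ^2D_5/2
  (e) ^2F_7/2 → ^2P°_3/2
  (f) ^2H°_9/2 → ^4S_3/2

1

(a) forbidden (parity, ΔS fail)
(b) forbidden (ΔJ fails)
(c) forbidden (ΔL fails)
(d) allowed
(e) forbidden (ΔL, ΔJ fail)
(f) forbidden (ΔS, ΔL, ΔJ fail)
Total allowed: 1 of 6.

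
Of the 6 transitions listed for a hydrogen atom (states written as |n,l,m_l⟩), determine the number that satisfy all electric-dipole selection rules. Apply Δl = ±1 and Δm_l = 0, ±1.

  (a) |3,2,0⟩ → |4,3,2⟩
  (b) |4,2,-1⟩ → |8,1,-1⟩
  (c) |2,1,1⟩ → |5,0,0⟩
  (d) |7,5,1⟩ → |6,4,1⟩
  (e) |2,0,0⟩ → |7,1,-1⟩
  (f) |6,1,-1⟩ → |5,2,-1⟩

5

(a) forbidden — Δm_l = +2 (E1 requires Δm_l = 0, ±1)
(b) allowed
(c) allowed
(d) allowed
(e) allowed
(f) allowed
Total allowed: 5 of 6.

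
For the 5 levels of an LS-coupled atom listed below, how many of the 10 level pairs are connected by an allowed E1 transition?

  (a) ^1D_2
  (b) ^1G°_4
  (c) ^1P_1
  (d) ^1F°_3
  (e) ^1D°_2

(a)–(b): forbidden (ΔL, ΔJ).
(a)–(c): forbidden (parity).
(a)–(d): allowed.
(a)–(e): allowed.
(b)–(c): forbidden (ΔL, ΔJ).
(b)–(d): forbidden (parity).
(b)–(e): forbidden (parity, ΔL, ΔJ).
(c)–(d): forbidden (ΔL, ΔJ).
(c)–(e): allowed.
(d)–(e): forbidden (parity).
Allowed pairs: 3 of 10.

3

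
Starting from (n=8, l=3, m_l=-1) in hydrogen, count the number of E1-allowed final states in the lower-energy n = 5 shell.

E1 requires Δl = ±1, so l_f ∈ {2, 4}; with 0 ≤ l_f ≤ n_f−1 = 4, the allowed l_f values are {2, 4}.
For l_f = 2: m_f ∈ {m_i−1, m_i, m_i+1} ∩ [−2, 2] = {-2, -1, 0} → 3 states.
For l_f = 4: m_f ∈ {m_i−1, m_i, m_i+1} ∩ [−4, 4] = {-2, -1, 0} → 3 states.
Total: 6.

6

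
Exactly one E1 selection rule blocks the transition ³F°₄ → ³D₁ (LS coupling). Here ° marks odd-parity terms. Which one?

ΔL = 0, ±1 (not L=0↔0): L: 3 → 2, ΔL = -1 — ok.
Parity must change: odd → even — ok.
ΔS = 0: S: 1 → 1 — ok.
ΔJ = 0, ±1 (not J=0↔0): J: 4 → 1, ΔJ = -3 — fails.

the ΔJ = 0, ±1 rule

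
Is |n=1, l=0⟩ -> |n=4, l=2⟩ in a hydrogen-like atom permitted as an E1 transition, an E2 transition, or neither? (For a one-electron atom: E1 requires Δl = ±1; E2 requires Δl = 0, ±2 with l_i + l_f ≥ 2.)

E2

Δl = 2 − 0 = +2; l_i + l_f = 2.
E1 (Δl = ±1): not satisfied.
E2 (Δl = 0,±2, l_i+l_f ≥ 2): satisfied.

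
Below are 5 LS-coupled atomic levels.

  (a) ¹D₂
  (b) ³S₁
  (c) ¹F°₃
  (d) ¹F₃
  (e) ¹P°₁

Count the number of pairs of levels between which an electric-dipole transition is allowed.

3

(a)–(b): forbidden (parity, ΔS, ΔL).
(a)–(c): allowed.
(a)–(d): forbidden (parity).
(a)–(e): allowed.
(b)–(c): forbidden (ΔS, ΔL, ΔJ).
(b)–(d): forbidden (parity, ΔS, ΔL, ΔJ).
(b)–(e): forbidden (ΔS).
(c)–(d): allowed.
(c)–(e): forbidden (parity, ΔL, ΔJ).
(d)–(e): forbidden (ΔL, ΔJ).
Allowed pairs: 3 of 10.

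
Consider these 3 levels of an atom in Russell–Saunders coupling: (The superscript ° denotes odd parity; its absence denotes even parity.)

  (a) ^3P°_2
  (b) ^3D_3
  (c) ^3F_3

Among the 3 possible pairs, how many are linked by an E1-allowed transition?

(a)–(b): allowed.
(a)–(c): forbidden (ΔL).
(b)–(c): forbidden (parity).
Allowed pairs: 1 of 3.

1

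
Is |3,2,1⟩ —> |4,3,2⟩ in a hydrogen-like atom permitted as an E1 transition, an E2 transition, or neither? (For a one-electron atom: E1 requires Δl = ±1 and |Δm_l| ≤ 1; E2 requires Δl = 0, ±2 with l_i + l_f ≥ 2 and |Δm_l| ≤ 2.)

E1

Δl = 3 − 2 = +1; l_i + l_f = 5.
Δm_l = +1.
E1 (Δl = ±1, |Δm_l| ≤ 1): satisfied.
E2 (Δl = 0,±2, l_i+l_f ≥ 2, |Δm_l| ≤ 2): not satisfied.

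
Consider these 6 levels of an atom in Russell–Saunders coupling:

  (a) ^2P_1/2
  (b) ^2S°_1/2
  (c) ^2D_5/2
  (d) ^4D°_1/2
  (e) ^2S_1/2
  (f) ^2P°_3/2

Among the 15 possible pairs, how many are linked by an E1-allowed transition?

4

(a)–(b): allowed.
(a)–(c): forbidden (parity, ΔJ).
(a)–(d): forbidden (ΔS).
(a)–(e): forbidden (parity).
(a)–(f): allowed.
(b)–(c): forbidden (ΔL, ΔJ).
(b)–(d): forbidden (parity, ΔS, ΔL).
(b)–(e): forbidden (ΔL).
(b)–(f): forbidden (parity).
(c)–(d): forbidden (ΔS, ΔJ).
(c)–(e): forbidden (parity, ΔL, ΔJ).
(c)–(f): allowed.
(d)–(e): forbidden (ΔS, ΔL).
(d)–(f): forbidden (parity, ΔS).
(e)–(f): allowed.
Allowed pairs: 4 of 15.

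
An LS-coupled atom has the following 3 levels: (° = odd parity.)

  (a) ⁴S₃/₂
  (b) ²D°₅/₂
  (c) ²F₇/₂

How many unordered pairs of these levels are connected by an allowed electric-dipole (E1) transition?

(a)–(b): forbidden (ΔS, ΔL).
(a)–(c): forbidden (parity, ΔS, ΔL, ΔJ).
(b)–(c): allowed.
Allowed pairs: 1 of 3.

1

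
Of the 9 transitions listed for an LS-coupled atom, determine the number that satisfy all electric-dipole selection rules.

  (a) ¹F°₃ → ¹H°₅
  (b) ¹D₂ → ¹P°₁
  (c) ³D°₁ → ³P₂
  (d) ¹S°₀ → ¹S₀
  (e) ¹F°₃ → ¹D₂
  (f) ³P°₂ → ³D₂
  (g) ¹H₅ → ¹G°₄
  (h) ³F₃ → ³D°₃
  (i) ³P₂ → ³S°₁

7

(a) forbidden (parity, ΔL, ΔJ fail)
(b) allowed
(c) allowed
(d) forbidden (ΔL, ΔJ fail)
(e) allowed
(f) allowed
(g) allowed
(h) allowed
(i) allowed
Total allowed: 7 of 9.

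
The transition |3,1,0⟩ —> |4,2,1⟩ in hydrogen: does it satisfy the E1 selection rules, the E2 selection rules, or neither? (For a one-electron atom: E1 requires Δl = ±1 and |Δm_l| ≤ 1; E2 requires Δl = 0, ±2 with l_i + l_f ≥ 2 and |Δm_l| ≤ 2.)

Δl = 2 − 1 = +1; l_i + l_f = 3.
Δm_l = +1.
E1 (Δl = ±1, |Δm_l| ≤ 1): satisfied.
E2 (Δl = 0,±2, l_i+l_f ≥ 2, |Δm_l| ≤ 2): not satisfied.

E1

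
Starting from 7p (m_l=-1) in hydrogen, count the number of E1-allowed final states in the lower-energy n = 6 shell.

E1 requires Δl = ±1, so l_f ∈ {0, 2}; with 0 ≤ l_f ≤ n_f−1 = 5, the allowed l_f values are {0, 2}.
For l_f = 0: m_f ∈ {m_i−1, m_i, m_i+1} ∩ [−0, 0] = {0} → 1 state.
For l_f = 2: m_f ∈ {m_i−1, m_i, m_i+1} ∩ [−2, 2] = {-2, -1, 0} → 3 states.
Total: 4.

4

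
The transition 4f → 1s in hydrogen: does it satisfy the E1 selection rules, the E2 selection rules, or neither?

neither

Δl = 0 − 3 = -3; l_i + l_f = 3.
E1 (Δl = ±1): not satisfied.
E2 (Δl = 0,±2, l_i+l_f ≥ 2): not satisfied.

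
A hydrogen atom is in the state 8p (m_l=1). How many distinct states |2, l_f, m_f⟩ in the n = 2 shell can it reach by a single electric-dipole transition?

1

E1 requires Δl = ±1, so l_f ∈ {0, 2}; with 0 ≤ l_f ≤ n_f−1 = 1, the allowed l_f values are {0}.
For l_f = 0: m_f ∈ {m_i−1, m_i, m_i+1} ∩ [−0, 0] = {0} → 1 state.
Total: 1.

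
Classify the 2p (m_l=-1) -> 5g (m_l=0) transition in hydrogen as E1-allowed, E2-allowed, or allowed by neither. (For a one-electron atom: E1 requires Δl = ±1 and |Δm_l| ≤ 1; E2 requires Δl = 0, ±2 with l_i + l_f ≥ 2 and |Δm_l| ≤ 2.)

neither

Δl = 4 − 1 = +3; l_i + l_f = 5.
Δm_l = +1.
E1 (Δl = ±1, |Δm_l| ≤ 1): not satisfied.
E2 (Δl = 0,±2, l_i+l_f ≥ 2, |Δm_l| ≤ 2): not satisfied.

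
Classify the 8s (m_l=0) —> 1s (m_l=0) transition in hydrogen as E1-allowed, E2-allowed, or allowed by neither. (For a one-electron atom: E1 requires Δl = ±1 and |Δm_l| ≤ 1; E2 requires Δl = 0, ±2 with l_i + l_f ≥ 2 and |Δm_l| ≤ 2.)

Δl = 0 − 0 = +0; l_i + l_f = 0.
Δm_l = +0.
E1 (Δl = ±1, |Δm_l| ≤ 1): not satisfied.
E2 (Δl = 0,±2, l_i+l_f ≥ 2, |Δm_l| ≤ 2): not satisfied.

neither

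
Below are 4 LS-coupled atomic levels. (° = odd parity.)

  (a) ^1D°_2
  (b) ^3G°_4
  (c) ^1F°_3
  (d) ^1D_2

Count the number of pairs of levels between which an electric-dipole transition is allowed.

(a)–(b): forbidden (parity, ΔS, ΔL, ΔJ).
(a)–(c): forbidden (parity).
(a)–(d): allowed.
(b)–(c): forbidden (parity, ΔS).
(b)–(d): forbidden (ΔS, ΔL, ΔJ).
(c)–(d): allowed.
Allowed pairs: 2 of 6.

2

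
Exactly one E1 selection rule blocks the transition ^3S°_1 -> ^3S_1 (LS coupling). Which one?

the L=0 ↔ L=0 exclusion

ΔL = 0, ±1 (not L=0↔0): L: 0 → 0, ΔL = +0 — violated.
ΔS = 0: S: 1 → 1 — satisfied.
Parity must change: odd → even — satisfied.
ΔJ = 0, ±1 (not J=0↔0): J: 1 → 1, ΔJ = +0 — satisfied.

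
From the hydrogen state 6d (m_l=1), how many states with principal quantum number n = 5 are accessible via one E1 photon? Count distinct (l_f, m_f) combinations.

5

E1 requires Δl = ±1, so l_f ∈ {1, 3}; with 0 ≤ l_f ≤ n_f−1 = 4, the allowed l_f values are {1, 3}.
For l_f = 1: m_f ∈ {m_i−1, m_i, m_i+1} ∩ [−1, 1] = {0, 1} → 2 states.
For l_f = 3: m_f ∈ {m_i−1, m_i, m_i+1} ∩ [−3, 3] = {0, 1, 2} → 3 states.
Total: 5.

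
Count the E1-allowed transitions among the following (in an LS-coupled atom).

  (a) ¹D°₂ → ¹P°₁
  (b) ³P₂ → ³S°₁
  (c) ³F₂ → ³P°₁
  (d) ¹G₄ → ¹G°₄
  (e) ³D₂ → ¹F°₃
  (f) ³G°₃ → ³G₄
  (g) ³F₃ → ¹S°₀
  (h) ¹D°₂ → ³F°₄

3

(a) forbidden (parity fails)
(b) allowed
(c) forbidden (ΔL fails)
(d) allowed
(e) forbidden (ΔS fails)
(f) allowed
(g) forbidden (ΔS, ΔL, ΔJ fail)
(h) forbidden (parity, ΔS, ΔJ fail)
Total allowed: 3 of 8.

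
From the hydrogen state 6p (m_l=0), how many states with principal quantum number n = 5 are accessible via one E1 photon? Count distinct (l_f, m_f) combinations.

E1 requires Δl = ±1, so l_f ∈ {0, 2}; with 0 ≤ l_f ≤ n_f−1 = 4, the allowed l_f values are {0, 2}.
For l_f = 0: m_f ∈ {m_i−1, m_i, m_i+1} ∩ [−0, 0] = {0} → 1 state.
For l_f = 2: m_f ∈ {m_i−1, m_i, m_i+1} ∩ [−2, 2] = {-1, 0, 1} → 3 states.
Total: 4.

4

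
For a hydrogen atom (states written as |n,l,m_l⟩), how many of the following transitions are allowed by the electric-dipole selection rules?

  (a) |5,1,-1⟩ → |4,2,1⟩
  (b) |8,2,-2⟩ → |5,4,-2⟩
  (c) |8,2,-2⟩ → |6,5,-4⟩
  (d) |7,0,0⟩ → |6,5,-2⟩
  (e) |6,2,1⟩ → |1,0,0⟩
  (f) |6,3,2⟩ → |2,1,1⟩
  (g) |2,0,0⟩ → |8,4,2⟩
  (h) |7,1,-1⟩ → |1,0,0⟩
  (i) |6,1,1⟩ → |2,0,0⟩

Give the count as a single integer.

2

(a) forbidden — Δm_l = +2 (E1 requires Δm_l = 0, ±1)
(b) forbidden — Δl = +2 (E1 requires Δl = ±1)
(c) forbidden — Δl = +3 (E1 requires Δl = ±1); Δm_l = -2 (E1 requires Δm_l = 0, ±1)
(d) forbidden — Δl = +5 (E1 requires Δl = ±1); Δm_l = -2 (E1 requires Δm_l = 0, ±1)
(e) forbidden — Δl = -2 (E1 requires Δl = ±1)
(f) forbidden — Δl = -2 (E1 requires Δl = ±1)
(g) forbidden — Δl = +4 (E1 requires Δl = ±1); Δm_l = +2 (E1 requires Δm_l = 0, ±1)
(h) allowed
(i) allowed
Total allowed: 2 of 9.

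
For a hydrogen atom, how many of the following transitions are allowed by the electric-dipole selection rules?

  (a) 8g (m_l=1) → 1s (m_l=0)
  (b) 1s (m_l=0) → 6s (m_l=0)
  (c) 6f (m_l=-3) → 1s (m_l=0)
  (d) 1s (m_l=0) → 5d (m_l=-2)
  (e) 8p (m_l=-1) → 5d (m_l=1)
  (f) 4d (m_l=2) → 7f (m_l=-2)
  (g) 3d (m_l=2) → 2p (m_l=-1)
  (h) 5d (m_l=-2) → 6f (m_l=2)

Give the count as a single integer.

0

(a) forbidden — Δl = -4 (E1 requires Δl = ±1)
(b) forbidden — Δl = +0 (E1 requires Δl = ±1)
(c) forbidden — Δl = -3 (E1 requires Δl = ±1); Δm_l = +3 (E1 requires Δm_l = 0, ±1)
(d) forbidden — Δl = +2 (E1 requires Δl = ±1); Δm_l = -2 (E1 requires Δm_l = 0, ±1)
(e) forbidden — Δm_l = +2 (E1 requires Δm_l = 0, ±1)
(f) forbidden — Δm_l = -4 (E1 requires Δm_l = 0, ±1)
(g) forbidden — Δm_l = -3 (E1 requires Δm_l = 0, ±1)
(h) forbidden — Δm_l = +4 (E1 requires Δm_l = 0, ±1)
Total allowed: 0 of 8.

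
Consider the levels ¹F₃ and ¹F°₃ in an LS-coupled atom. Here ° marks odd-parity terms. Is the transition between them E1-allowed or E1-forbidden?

allowed

Initial level: S=0, L=3, J=3, parity even. Final level: S=0, L=3, J=3, parity odd.
Parity must change: even → odd — ok.
ΔS = 0: S: 0 → 0 — ok.
ΔL = 0, ±1 (not L=0↔0): L: 3 → 3, ΔL = +0 — ok.
ΔJ = 0, ±1 (not J=0↔0): J: 3 → 3, ΔJ = +0 — ok.
All four E1 rules are satisfied.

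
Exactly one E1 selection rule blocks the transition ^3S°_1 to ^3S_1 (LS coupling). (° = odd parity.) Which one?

Reading off the term symbols: S 1→1, L 0→0, J 1→1, parity odd→even.
Parity must change: odd → even — ✓.
ΔS = 0: S: 1 → 1 — ✓.
ΔL = 0, ±1 (not L=0↔0): L: 0 → 0, ΔL = +0 — ✗.
ΔJ = 0, ±1 (not J=0↔0): J: 1 → 1, ΔJ = +0 — ✓.

the L=0 ↔ L=0 exclusion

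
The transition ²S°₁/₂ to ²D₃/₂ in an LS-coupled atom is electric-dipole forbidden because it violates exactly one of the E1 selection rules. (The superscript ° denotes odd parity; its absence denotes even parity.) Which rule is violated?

the ΔL = 0, ±1 rule

Parity must change: odd → even — ✓.
ΔS = 0: S: 1/2 → 1/2 — ✓.
ΔL = 0, ±1 (not L=0↔0): L: 0 → 2, ΔL = +2 — ✗.
ΔJ = 0, ±1 (not J=0↔0): J: 1/2 → 3/2, ΔJ = +1 — ✓.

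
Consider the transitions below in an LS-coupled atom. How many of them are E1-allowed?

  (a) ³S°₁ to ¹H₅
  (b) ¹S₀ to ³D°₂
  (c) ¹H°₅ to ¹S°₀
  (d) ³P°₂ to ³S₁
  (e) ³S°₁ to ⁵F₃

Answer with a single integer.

(a) forbidden (ΔS, ΔL, ΔJ fail)
(b) forbidden (ΔS, ΔL, ΔJ fail)
(c) forbidden (parity, ΔL, ΔJ fail)
(d) allowed
(e) forbidden (ΔS, ΔL, ΔJ fail)
Total allowed: 1 of 5.

1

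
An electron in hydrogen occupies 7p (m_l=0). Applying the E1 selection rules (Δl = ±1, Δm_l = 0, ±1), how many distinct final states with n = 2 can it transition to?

E1 requires Δl = ±1, so l_f ∈ {0, 2}; with 0 ≤ l_f ≤ n_f−1 = 1, the allowed l_f values are {0}.
For l_f = 0: m_f ∈ {m_i−1, m_i, m_i+1} ∩ [−0, 0] = {0} → 1 state.
Total: 1.

1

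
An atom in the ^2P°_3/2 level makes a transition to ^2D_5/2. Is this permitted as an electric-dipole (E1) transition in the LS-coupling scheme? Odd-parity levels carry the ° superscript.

Reading off the term symbols: S 1/2→1/2, L 1→2, J 3/2→5/2, parity odd→even.
Parity must change: odd → even — ok.
ΔS = 0: S: 1/2 → 1/2 — ok.
ΔL = 0, ±1 (not L=0↔0): L: 1 → 2, ΔL = +1 — ok.
ΔJ = 0, ±1 (not J=0↔0): J: 3/2 → 5/2, ΔJ = +1 — ok.
All four E1 rules are satisfied.

allowed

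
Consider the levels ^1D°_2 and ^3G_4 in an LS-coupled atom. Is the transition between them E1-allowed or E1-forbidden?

forbidden

Initial level: S=0, L=2, J=2, parity odd. Final level: S=1, L=4, J=4, parity even.
ΔJ = 0, ±1 (not J=0↔0): J: 2 → 4, ΔJ = +2 — fails.
ΔS = 0: S: 0 → 1 — fails.
Parity must change: odd → even — ok.
ΔL = 0, ±1 (not L=0↔0): L: 2 → 4, ΔL = +2 — fails.
Rule(s) violated: ΔS, ΔL, ΔJ.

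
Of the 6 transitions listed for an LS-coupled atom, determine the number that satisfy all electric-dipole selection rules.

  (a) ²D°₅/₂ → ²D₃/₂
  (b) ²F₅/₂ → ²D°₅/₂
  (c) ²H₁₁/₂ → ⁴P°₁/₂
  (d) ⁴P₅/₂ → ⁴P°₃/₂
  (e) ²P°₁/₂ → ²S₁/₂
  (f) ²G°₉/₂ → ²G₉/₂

5

(a) allowed
(b) allowed
(c) forbidden (ΔS, ΔL, ΔJ fail)
(d) allowed
(e) allowed
(f) allowed
Total allowed: 5 of 6.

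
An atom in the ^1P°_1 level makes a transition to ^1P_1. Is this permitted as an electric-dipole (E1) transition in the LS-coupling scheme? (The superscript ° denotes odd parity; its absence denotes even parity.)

Initial level: S=0, L=1, J=1, parity odd. Final level: S=0, L=1, J=1, parity even.
Parity must change: odd → even — passes.
ΔS = 0: S: 0 → 0 — passes.
ΔL = 0, ±1 (not L=0↔0): L: 1 → 1, ΔL = +0 — passes.
ΔJ = 0, ±1 (not J=0↔0): J: 1 → 1, ΔJ = +0 — passes.
All four E1 rules are satisfied.

allowed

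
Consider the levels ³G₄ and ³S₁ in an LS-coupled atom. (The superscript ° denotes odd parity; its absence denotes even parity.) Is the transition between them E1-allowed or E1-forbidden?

Initial level: S=1, L=4, J=4, parity even. Final level: S=1, L=0, J=1, parity even.
Parity must change: even → even — fails.
ΔS = 0: S: 1 → 1 — passes.
ΔL = 0, ±1 (not L=0↔0): L: 4 → 0, ΔL = -4 — fails.
ΔJ = 0, ±1 (not J=0↔0): J: 4 → 1, ΔJ = -3 — fails.
Rule(s) violated: parity, ΔL, ΔJ.

forbidden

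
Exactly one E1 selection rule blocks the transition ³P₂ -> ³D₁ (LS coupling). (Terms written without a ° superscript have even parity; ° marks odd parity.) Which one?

Initial level: S=1, L=1, J=2, parity even. Final level: S=1, L=2, J=1, parity even.
Parity must change: even → even — fails.
ΔS = 0: S: 1 → 1 — passes.
ΔL = 0, ±1 (not L=0↔0): L: 1 → 2, ΔL = +1 — passes.
ΔJ = 0, ±1 (not J=0↔0): J: 2 → 1, ΔJ = -1 — passes.

parity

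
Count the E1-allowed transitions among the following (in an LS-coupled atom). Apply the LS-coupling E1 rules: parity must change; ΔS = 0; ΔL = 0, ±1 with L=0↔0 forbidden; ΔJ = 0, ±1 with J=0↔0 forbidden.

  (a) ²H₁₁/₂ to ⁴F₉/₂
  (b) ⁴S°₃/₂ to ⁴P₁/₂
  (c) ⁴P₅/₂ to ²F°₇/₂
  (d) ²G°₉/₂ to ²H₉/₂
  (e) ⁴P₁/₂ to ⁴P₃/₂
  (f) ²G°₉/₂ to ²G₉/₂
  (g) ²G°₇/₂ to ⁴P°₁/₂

3

(a) forbidden (parity, ΔS, ΔL fail)
(b) allowed
(c) forbidden (ΔS, ΔL fail)
(d) allowed
(e) forbidden (parity fails)
(f) allowed
(g) forbidden (parity, ΔS, ΔL, ΔJ fail)
Total allowed: 3 of 7.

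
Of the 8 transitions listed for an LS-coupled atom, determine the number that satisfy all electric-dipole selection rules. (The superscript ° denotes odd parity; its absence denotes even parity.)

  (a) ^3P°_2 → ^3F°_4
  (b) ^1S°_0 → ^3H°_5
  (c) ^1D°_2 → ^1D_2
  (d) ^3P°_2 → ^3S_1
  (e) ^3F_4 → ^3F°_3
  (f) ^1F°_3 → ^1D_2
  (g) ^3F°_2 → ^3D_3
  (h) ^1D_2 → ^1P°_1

(a) forbidden (parity, ΔL, ΔJ fail)
(b) forbidden (parity, ΔS, ΔL, ΔJ fail)
(c) allowed
(d) allowed
(e) allowed
(f) allowed
(g) allowed
(h) allowed
Total allowed: 6 of 8.

6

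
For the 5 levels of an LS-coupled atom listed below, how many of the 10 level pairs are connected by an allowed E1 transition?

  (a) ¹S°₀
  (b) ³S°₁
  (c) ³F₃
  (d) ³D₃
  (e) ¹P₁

(a)–(b): forbidden (parity, ΔS, ΔL).
(a)–(c): forbidden (ΔS, ΔL, ΔJ).
(a)–(d): forbidden (ΔS, ΔL, ΔJ).
(a)–(e): allowed.
(b)–(c): forbidden (ΔL, ΔJ).
(b)–(d): forbidden (ΔL, ΔJ).
(b)–(e): forbidden (ΔS).
(c)–(d): forbidden (parity).
(c)–(e): forbidden (parity, ΔS, ΔL, ΔJ).
(d)–(e): forbidden (parity, ΔS, ΔJ).
Allowed pairs: 1 of 10.

1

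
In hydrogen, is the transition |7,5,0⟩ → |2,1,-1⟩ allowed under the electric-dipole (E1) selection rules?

Δl = 1 − 5 = -4; the E1 rule Δl = ±1 is fails.
m_l: 0 → -1 (Δm_l = -1). |Δm_l| ≤ 1 passes.
The transition is electric-dipole forbidden.

forbidden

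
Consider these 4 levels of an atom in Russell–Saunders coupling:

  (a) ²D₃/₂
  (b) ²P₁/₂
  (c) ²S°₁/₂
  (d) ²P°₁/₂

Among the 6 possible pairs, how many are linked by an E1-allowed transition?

(a)–(b): forbidden (parity).
(a)–(c): forbidden (ΔL).
(a)–(d): allowed.
(b)–(c): allowed.
(b)–(d): allowed.
(c)–(d): forbidden (parity).
Allowed pairs: 3 of 6.

3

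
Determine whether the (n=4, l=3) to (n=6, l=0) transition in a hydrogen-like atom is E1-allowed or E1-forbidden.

l: 3 → 0 (Δl = -3). Δl = ±1 fails.
The transition is electric-dipole forbidden.

forbidden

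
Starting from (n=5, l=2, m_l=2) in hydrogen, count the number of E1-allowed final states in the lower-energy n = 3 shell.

1

E1 requires Δl = ±1, so l_f ∈ {1, 3}; with 0 ≤ l_f ≤ n_f−1 = 2, the allowed l_f values are {1}.
For l_f = 1: m_f ∈ {m_i−1, m_i, m_i+1} ∩ [−1, 1] = {1} → 1 state.
Total: 1.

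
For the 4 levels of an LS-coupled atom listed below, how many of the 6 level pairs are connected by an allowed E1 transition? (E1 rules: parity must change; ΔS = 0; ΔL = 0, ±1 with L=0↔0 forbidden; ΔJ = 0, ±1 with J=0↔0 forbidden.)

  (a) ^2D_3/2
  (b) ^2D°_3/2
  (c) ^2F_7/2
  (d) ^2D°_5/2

3

(a)–(b): allowed.
(a)–(c): forbidden (parity, ΔJ).
(a)–(d): allowed.
(b)–(c): forbidden (ΔJ).
(b)–(d): forbidden (parity).
(c)–(d): allowed.
Allowed pairs: 3 of 6.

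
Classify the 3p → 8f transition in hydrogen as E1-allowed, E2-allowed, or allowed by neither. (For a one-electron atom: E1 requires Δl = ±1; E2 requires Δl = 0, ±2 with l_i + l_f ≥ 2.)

Δl = 3 − 1 = +2; l_i + l_f = 4.
E1 (Δl = ±1): not satisfied.
E2 (Δl = 0,±2, l_i+l_f ≥ 2): satisfied.

E2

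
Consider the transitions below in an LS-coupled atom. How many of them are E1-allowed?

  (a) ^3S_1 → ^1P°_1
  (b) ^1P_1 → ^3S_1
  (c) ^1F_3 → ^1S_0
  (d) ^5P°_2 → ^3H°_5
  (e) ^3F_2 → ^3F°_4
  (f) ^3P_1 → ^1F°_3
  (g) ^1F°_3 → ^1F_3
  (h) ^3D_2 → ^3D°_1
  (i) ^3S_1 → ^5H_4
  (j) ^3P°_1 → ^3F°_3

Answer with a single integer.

(a) forbidden (ΔS fails)
(b) forbidden (parity, ΔS fail)
(c) forbidden (parity, ΔL, ΔJ fail)
(d) forbidden (parity, ΔS, ΔL, ΔJ fail)
(e) forbidden (ΔJ fails)
(f) forbidden (ΔS, ΔL, ΔJ fail)
(g) allowed
(h) allowed
(i) forbidden (parity, ΔS, ΔL, ΔJ fail)
(j) forbidden (parity, ΔL, ΔJ fail)
Total allowed: 2 of 10.

2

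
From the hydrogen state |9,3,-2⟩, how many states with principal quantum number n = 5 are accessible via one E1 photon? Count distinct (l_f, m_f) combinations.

E1 requires Δl = ±1, so l_f ∈ {2, 4}; with 0 ≤ l_f ≤ n_f−1 = 4, the allowed l_f values are {2, 4}.
For l_f = 2: m_f ∈ {m_i−1, m_i, m_i+1} ∩ [−2, 2] = {-2, -1} → 2 states.
For l_f = 4: m_f ∈ {m_i−1, m_i, m_i+1} ∩ [−4, 4] = {-3, -2, -1} → 3 states.
Total: 5.

5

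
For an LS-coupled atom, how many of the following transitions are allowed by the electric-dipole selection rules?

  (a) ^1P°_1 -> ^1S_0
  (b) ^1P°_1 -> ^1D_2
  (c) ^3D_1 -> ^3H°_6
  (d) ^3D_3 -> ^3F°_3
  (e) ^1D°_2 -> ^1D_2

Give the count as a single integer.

4

(a) allowed
(b) allowed
(c) forbidden (ΔL, ΔJ fail)
(d) allowed
(e) allowed
Total allowed: 4 of 5.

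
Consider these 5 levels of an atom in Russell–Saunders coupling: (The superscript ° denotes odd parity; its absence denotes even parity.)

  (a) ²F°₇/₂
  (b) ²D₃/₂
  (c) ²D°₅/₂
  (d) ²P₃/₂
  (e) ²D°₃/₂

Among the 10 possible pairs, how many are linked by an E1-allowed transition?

(a)–(b): forbidden (ΔJ).
(a)–(c): forbidden (parity).
(a)–(d): forbidden (ΔL, ΔJ).
(a)–(e): forbidden (parity, ΔJ).
(b)–(c): allowed.
(b)–(d): forbidden (parity).
(b)–(e): allowed.
(c)–(d): allowed.
(c)–(e): forbidden (parity).
(d)–(e): allowed.
Allowed pairs: 4 of 10.

4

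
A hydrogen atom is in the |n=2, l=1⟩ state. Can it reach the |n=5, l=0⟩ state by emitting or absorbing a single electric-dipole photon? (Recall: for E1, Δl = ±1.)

allowed

l: 1 → 0 (Δl = -1). Δl = ±1 ✓.
All E1 selection rules are satisfied.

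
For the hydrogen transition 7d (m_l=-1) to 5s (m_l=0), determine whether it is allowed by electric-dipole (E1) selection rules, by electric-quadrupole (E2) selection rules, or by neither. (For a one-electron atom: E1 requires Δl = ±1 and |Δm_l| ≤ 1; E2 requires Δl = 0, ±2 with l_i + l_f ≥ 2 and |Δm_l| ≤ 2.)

E2

Δl = 0 − 2 = -2; l_i + l_f = 2.
Δm_l = +1.
E1 (Δl = ±1, |Δm_l| ≤ 1): not satisfied.
E2 (Δl = 0,±2, l_i+l_f ≥ 2, |Δm_l| ≤ 2): satisfied.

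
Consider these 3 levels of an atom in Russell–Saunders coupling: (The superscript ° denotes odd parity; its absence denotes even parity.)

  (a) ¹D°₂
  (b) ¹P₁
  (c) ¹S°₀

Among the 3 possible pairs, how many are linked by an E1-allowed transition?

2

(a)–(b): allowed.
(a)–(c): forbidden (parity, ΔL, ΔJ).
(b)–(c): allowed.
Allowed pairs: 2 of 3.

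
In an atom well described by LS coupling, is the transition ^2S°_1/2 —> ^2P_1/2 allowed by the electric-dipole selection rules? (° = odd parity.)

Initial level: S=1/2, L=0, J=1/2, parity odd. Final level: S=1/2, L=1, J=1/2, parity even.
ΔS = 0: S: 1/2 → 1/2 — ok.
ΔJ = 0, ±1 (not J=0↔0): J: 1/2 → 1/2, ΔJ = +0 — ok.
ΔL = 0, ±1 (not L=0↔0): L: 0 → 1, ΔL = +1 — ok.
Parity must change: odd → even — ok.
All four E1 rules are satisfied.

allowed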